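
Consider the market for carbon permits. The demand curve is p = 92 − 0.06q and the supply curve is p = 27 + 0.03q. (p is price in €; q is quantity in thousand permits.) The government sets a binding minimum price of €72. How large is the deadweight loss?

€6805.56 thousand

Competitive equilibrium: 92 − 0.06q = 27 + 0.03q → q* = 722.2222, p* = 48.6667.
At the floor p = 72, quantity demanded = (92 − 72)/0.06 = 333.3333.
Sellers' marginal cost at q' = 333.3333: 27 + 0.03·333.3333 = 37.
Δq = 722.2222 − 333.3333 = 388.8889; wedge = 72 − 37 = 35.
DWL = ½ × 388.8889 × 35 = €6805.56 thousand.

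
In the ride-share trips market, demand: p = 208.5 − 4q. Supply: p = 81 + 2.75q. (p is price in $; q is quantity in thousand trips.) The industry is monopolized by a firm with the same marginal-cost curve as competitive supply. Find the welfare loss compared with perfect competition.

$166.72 thousand

Competitive equilibrium: 208.5 − 4q = 81 + 2.75q → q* = 18.8889, p* = 132.9444.
Marginal revenue: MR = 208.5 − 8q. Set MR = MC: 208.5 − 8q = 81 + 2.75q → q_m = 11.8605.
Price p_m = 208.5 − 4·11.8605 = 161.058; MC(q_m) = 81 + 2.75·11.8605 = 113.6164.
Competitive q* = 18.8889, so Δq = 7.0284; wedge = 161.058 − 113.6164 = 47.4416.
Welfare loss = ½ × 7.0284 × 47.4416 = $166.72 thousand.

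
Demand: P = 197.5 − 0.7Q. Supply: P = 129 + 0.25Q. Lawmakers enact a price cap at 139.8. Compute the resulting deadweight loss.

Competitive equilibrium: 197.5 − 0.7Q = 129 + 0.25Q → Q* = 72.1053, P* = 147.0263.
At the ceiling P = 139.8, quantity supplied = (139.8 − 129)/0.25 = 43.2.
Willingness to pay at Q' = 43.2: 197.5 − 0.7·43.2 = 167.26.
ΔQ = 72.1053 − 43.2 = 28.9053; wedge = 167.26 − 139.8 = 27.46.
Welfare loss = ½ × 28.9053 × 27.46 = 396.87.

396.87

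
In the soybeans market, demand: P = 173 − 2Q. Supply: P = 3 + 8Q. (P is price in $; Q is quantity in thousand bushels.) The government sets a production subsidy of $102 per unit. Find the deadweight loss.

Competitive equilibrium: 173 − 2Q = 3 + 8Q → Q* = 17, P* = 139.
The subsidy lowers effective supply by 102: P = 8Q − 99.
New quantity: 173 − 2Q = 8Q − 99 → Q' = 27.2.
Overproduction ΔQ = 27.2 − 17 = 10.2; wedge = subsidy = 102.
Welfare loss = ½ × 10.2 × 102 = $520.20 thousand.

$520.20 thousand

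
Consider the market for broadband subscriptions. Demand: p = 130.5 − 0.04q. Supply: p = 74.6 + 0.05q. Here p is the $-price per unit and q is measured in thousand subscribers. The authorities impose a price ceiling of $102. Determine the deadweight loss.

$240.54 thousand

Competitive equilibrium: 130.5 − 0.04q = 74.6 + 0.05q → q* = 621.1111, p* = 105.6556.
At the ceiling p = 102, quantity supplied = (102 − 74.6)/0.05 = 548.
Willingness to pay at q' = 548: 130.5 − 0.04·548 = 108.58.
Δq = 621.1111 − 548 = 73.1111; wedge = 108.58 − 102 = 6.58.
The triangle = ½ × 73.1111 × 6.58 = $240.54 thousand.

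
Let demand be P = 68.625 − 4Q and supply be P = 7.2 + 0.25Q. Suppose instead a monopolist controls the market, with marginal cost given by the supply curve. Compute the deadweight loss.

Competitive equilibrium: 68.625 − 4Q = 7.2 + 0.25Q → Q* = 14.4529, P* = 10.8132.
Marginal revenue: MR = 68.625 − 8Q. Set MR = MC: 68.625 − 8Q = 7.2 + 0.25Q → Q_m = 7.4455.
Price P_m = 68.625 − 4·7.4455 = 38.843; MC(Q_m) = 7.2 + 0.25·7.4455 = 9.0614.
Competitive Q* = 14.4529, so ΔQ = 7.0074; wedge = 38.843 − 9.0614 = 29.7816.
The triangle = ½ × 7.0074 × 29.7816 = 104.35.

104.35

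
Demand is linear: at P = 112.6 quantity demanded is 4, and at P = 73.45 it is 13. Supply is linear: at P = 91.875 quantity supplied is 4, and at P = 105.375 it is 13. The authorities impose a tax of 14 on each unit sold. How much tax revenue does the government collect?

Demand slope = (73.45 − 112.6)/(13 − 4) = −4.35, so P = 130 − 4.35Q.
Supply slope = (105.375 − 91.875)/(13 − 4) = 1.5, so P = 85.875 + 1.5Q.
Competitive equilibrium: 130 − 4.35Q = 85.875 + 1.5Q → Q* = 7.5427, P* = 97.1891.
With the tax, the buyer price exceeds the seller price by 14: (130 − 4.35Q) − (85.875 + 1.5Q) = 14 → Q' = 5.1496.
Tax revenue = 14 × 5.1496 = 72.09.

72.09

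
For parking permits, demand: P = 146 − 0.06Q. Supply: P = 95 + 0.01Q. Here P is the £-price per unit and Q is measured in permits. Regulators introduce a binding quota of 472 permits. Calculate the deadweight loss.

Competitive equilibrium: 146 − 0.06Q = 95 + 0.01Q → Q* = 728.5714, P* = 102.2857.
At Q = 472: demand price = 146 − 0.06·472 = 117.68; supply price = 95 + 0.01·472 = 99.72.
ΔQ = 728.5714 − 472 = 256.5714; wedge = 117.68 − 99.72 = 17.96.
The triangle = ½ × 256.5714 × 17.96 = £2304.01.

£2304.01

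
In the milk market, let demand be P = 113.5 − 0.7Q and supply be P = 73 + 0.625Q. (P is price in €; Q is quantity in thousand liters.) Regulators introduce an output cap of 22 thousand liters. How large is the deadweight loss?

Competitive equilibrium: 113.5 − 0.7Q = 73 + 0.625Q → Q* = 30.566, P* = 92.1038.
At Q = 22: demand price = 113.5 − 0.7·22 = 98.1; supply price = 73 + 0.625·22 = 86.75.
ΔQ = 30.566 − 22 = 8.566; wedge = 98.1 − 86.75 = 11.35.
Deadweight loss = ½ × 8.566 × 11.35 = €48.61 thousand.

€48.61 thousand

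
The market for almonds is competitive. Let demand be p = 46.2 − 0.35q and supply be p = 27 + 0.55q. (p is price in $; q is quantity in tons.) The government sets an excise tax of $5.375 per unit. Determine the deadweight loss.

Competitive equilibrium: 46.2 − 0.35q = 27 + 0.55q → q* = 21.3333, p* = 38.7333.
With the tax, the buyer price exceeds the seller price by 5.375: (46.2 − 0.35q) − (27 + 0.55q) = 5.375 → q' = 15.3611.
Δq = 21.3333 − 15.3611 = 5.9722; the wedge equals the tax, 5.375.
The triangle = ½ × 5.9722 × 5.375 = $16.05.

$16.05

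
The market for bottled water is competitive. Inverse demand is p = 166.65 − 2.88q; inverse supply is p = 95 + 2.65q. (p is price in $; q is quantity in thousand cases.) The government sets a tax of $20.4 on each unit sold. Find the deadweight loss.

Competitive equilibrium: 166.65 − 2.88q = 95 + 2.65q → q* = 12.9566, p* = 129.335.
With the tax, the buyer price exceeds the seller price by 20.4: (166.65 − 2.88q) − (95 + 2.65q) = 20.4 → q' = 9.2676.
Δq = 12.9566 − 9.2676 = 3.689; the wedge equals the tax, 20.4.
Deadweight loss = ½ × 3.689 × 20.4 = $37.63 thousand.

$37.63 thousand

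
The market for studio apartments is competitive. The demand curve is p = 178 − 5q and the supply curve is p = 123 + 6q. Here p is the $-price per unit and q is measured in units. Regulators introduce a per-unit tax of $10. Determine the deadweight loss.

Competitive equilibrium: 178 − 5q = 123 + 6q → q* = 5, p* = 153.
With the tax, the buyer price exceeds the seller price by 10: (178 − 5q) − (123 + 6q) = 10 → q' = 4.0909.
Δq = 5 − 4.0909 = 0.9091; the wedge equals the tax, 10.
DWL = ½ × 0.9091 × 10 = $4.55.

$4.55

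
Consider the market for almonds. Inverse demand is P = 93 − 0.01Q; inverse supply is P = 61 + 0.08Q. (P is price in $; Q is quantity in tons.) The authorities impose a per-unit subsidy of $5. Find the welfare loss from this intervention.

Competitive equilibrium: 93 − 0.01Q = 61 + 0.08Q → Q* = 355.5556, P* = 89.4444.
The subsidy lowers effective supply by 5: P = 56 + 0.08Q.
New quantity: 93 − 0.01Q = 56 + 0.08Q → Q' = 411.1111.
Overproduction ΔQ = 411.1111 − 355.5556 = 55.5555; wedge = subsidy = 5.
Welfare loss = ½ × 55.5555 × 5 = $138.89.

$138.89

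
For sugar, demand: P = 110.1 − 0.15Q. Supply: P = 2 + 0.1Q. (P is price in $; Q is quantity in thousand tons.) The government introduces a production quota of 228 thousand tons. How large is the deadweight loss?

$5222.42 thousand

Competitive equilibrium: 110.1 − 0.15Q = 2 + 0.1Q → Q* = 432.4, P* = 45.24.
At Q = 228: demand price = 110.1 − 0.15·228 = 75.9; supply price = 2 + 0.1·228 = 24.8.
ΔQ = 432.4 − 228 = 204.4; wedge = 75.9 − 24.8 = 51.1.
The triangle = ½ × 204.4 × 51.1 = $5222.42 thousand.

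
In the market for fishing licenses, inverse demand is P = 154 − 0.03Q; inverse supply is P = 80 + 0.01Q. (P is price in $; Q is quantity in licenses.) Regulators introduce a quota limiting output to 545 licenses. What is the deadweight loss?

$34060.50

Competitive equilibrium: 154 − 0.03Q = 80 + 0.01Q → Q* = 1850, P* = 98.5.
At Q = 545: demand price = 154 − 0.03·545 = 137.65; supply price = 80 + 0.01·545 = 85.45.
ΔQ = 1850 − 545 = 1305; wedge = 137.65 − 85.45 = 52.2.
Deadweight loss = ½ × 1305 × 52.2 = $34060.50.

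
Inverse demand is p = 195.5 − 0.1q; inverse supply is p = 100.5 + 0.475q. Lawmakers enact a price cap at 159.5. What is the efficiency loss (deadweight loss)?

483.45

Competitive equilibrium: 195.5 − 0.1q = 100.5 + 0.475q → q* = 165.2174, p* = 178.9783.
At the ceiling p = 159.5, quantity supplied = (159.5 − 100.5)/0.475 = 124.2105.
Willingness to pay at q' = 124.2105: 195.5 − 0.1·124.2105 = 183.079.
Δq = 165.2174 − 124.2105 = 41.0069; wedge = 183.079 − 159.5 = 23.579.
Welfare loss = ½ × 41.0069 × 23.579 = 483.45.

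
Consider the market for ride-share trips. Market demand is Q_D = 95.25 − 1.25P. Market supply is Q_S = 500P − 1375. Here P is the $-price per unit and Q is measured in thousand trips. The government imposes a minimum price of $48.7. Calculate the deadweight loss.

In inverse form: demand P = 76.2 − 0.8Q, supply P = 2.75 + 0.002Q.
Competitive equilibrium: 76.2 − 0.8Q = 2.75 + 0.002Q → Q* = 91.5835, P* = 2.9332.
At the floor P = 48.7, quantity demanded = (76.2 − 48.7)/0.8 = 34.375.
Sellers' marginal cost at Q' = 34.375: 2.75 + 0.002·34.375 = 2.8188.
ΔQ = 91.5835 − 34.375 = 57.2085; wedge = 48.7 − 2.8188 = 45.8812.
DWL = ½ × 57.2085 × 45.8812 = $1312.40 thousand.

$1312.40 thousand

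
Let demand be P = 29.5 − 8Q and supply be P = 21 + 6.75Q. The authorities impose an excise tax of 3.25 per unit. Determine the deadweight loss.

0.36

Competitive equilibrium: 29.5 − 8Q = 21 + 6.75Q → Q* = 0.5763, P* = 24.8898.
With the tax, the buyer price exceeds the seller price by 3.25: (29.5 − 8Q) − (21 + 6.75Q) = 3.25 → Q' = 0.3559.
ΔQ = 0.5763 − 0.3559 = 0.2204; the wedge equals the tax, 3.25.
Deadweight loss = ½ × 0.2204 × 3.25 = 0.36.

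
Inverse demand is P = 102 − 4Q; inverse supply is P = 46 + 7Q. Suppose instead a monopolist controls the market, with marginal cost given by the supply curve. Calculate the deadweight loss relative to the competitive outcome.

Competitive equilibrium: 102 − 4Q = 46 + 7Q → Q* = 5.0909, P* = 81.6364.
Marginal revenue: MR = 102 − 8Q. Set MR = MC: 102 − 8Q = 46 + 7Q → Q_m = 3.7333.
Price P_m = 102 − 4·3.7333 = 87.0668; MC(Q_m) = 46 + 7·3.7333 = 72.1331.
Competitive Q* = 5.0909, so ΔQ = 1.3576; wedge = 87.0668 − 72.1331 = 14.9337.
The triangle = ½ × 1.3576 × 14.9337 = 10.14.

10.14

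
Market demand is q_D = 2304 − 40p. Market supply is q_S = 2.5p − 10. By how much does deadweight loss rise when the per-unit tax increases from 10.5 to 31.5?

In inverse form: demand p = 57.6 − 0.025q, supply p = 4 + 0.4q.
Competitive equilibrium: 57.6 − 0.025q = 4 + 0.4q → q* = 126.1176, p* = 54.4471.
For a per-unit tax t: Δq = t/0.425, so DWL = ½·t·(t/0.425) = t²/0.85.
At t = 10.5: DWL = 129.706. At t = 31.5: DWL = 1167.353.
Increase = 1167.353 − 129.706 = 1037.65.

1037.65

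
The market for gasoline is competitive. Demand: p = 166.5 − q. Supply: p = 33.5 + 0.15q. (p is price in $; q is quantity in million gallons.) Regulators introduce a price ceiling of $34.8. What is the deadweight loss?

Competitive equilibrium: 166.5 − q = 33.5 + 0.15q → q* = 115.6522, p* = 50.8478.
At the ceiling p = 34.8, quantity supplied = (34.8 − 33.5)/0.15 = 8.6667.
Willingness to pay at q' = 8.6667: 166.5 − 1·8.6667 = 157.8333.
Δq = 115.6522 − 8.6667 = 106.9855; wedge = 157.8333 − 34.8 = 123.0333.
The triangle = ½ × 106.9855 × 123.0333 = $6581.39 million.

$6581.39 million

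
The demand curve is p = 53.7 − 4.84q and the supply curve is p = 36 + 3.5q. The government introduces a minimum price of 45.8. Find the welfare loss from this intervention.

Competitive equilibrium: 53.7 − 4.84q = 36 + 3.5q → q* = 2.1223, p* = 43.4281.
At the floor p = 45.8, quantity demanded = (53.7 − 45.8)/4.84 = 1.6322.
Sellers' marginal cost at q' = 1.6322: 36 + 3.5·1.6322 = 41.7127.
Δq = 2.1223 − 1.6322 = 0.4901; wedge = 45.8 − 41.7127 = 4.0873.
The triangle = ½ × 0.4901 × 4.0873 = 1.

1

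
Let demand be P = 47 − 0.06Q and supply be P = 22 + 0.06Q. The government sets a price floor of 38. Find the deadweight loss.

Competitive equilibrium: 47 − 0.06Q = 22 + 0.06Q → Q* = 208.3333, P* = 34.5.
At the floor P = 38, quantity demanded = (47 − 38)/0.06 = 150.
Sellers' marginal cost at Q' = 150: 22 + 0.06·150 = 31.
ΔQ = 208.3333 − 150 = 58.3333; wedge = 38 − 31 = 7.
Deadweight loss = ½ × 58.3333 × 7 = 204.17.

204.17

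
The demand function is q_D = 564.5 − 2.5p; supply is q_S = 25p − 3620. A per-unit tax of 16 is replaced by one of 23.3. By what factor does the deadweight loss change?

In inverse form: demand p = 225.8 − 0.4q, supply p = 144.8 + 0.04q.
Competitive equilibrium: 225.8 − 0.4q = 144.8 + 0.04q → q* = 184.0909, p* = 152.1636.
For a per-unit tax t: Δq = t/0.44, so DWL = ½·t·(t/0.44) = t²/0.88.
At t = 16: DWL = 290.909. At t = 23.3: DWL = 616.920.
Ratio = (23.3/16)² = 2.121.

2.121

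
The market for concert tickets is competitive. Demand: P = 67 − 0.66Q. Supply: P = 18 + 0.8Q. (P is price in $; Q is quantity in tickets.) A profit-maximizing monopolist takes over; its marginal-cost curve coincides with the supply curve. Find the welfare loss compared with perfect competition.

Competitive equilibrium: 67 − 0.66Q = 18 + 0.8Q → Q* = 33.5616, P* = 44.8493.
Marginal revenue: MR = 67 − 1.32Q. Set MR = MC: 67 − 1.32Q = 18 + 0.8Q → Q_m = 23.1132.
Price P_m = 67 − 0.66·23.1132 = 51.7453; MC(Q_m) = 18 + 0.8·23.1132 = 36.4906.
Competitive Q* = 33.5616, so ΔQ = 10.4484; wedge = 51.7453 − 36.4906 = 15.2547.
Deadweight loss = ½ × 10.4484 × 15.2547 = $79.69.

$79.69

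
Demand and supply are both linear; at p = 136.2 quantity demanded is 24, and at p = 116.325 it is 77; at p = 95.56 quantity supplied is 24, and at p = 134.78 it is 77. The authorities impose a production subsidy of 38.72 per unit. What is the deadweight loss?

Demand slope = (116.325 − 136.2)/(77 − 24) = −0.375, so p = 145.2 − 0.375q.
Supply slope = (134.78 − 95.56)/(77 − 24) = 0.74, so p = 77.8 + 0.74q.
Competitive equilibrium: 145.2 − 0.375q = 77.8 + 0.74q → q* = 60.44843, p* = 122.53184.
The subsidy lowers effective supply by 38.72: p = 39.08 + 0.74q.
New quantity: 145.2 − 0.375q = 39.08 + 0.74q → q' = 95.17489.
Overproduction Δq = 95.17489 − 60.44843 = 34.72646; wedge = subsidy = 38.72.
DWL = ½ × 34.72646 × 38.72 = 672.30.

672.30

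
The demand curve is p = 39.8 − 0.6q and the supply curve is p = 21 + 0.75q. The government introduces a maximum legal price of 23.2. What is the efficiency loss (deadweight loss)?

Competitive equilibrium: 39.8 − 0.6q = 21 + 0.75q → q* = 13.9259, p* = 31.4444.
At the ceiling p = 23.2, quantity supplied = (23.2 − 21)/0.75 = 2.9333.
Willingness to pay at q' = 2.9333: 39.8 − 0.6·2.9333 = 38.04.
Δq = 13.9259 − 2.9333 = 10.9926; wedge = 38.04 − 23.2 = 14.84.
The triangle = ½ × 10.9926 × 14.84 = 81.57.

81.57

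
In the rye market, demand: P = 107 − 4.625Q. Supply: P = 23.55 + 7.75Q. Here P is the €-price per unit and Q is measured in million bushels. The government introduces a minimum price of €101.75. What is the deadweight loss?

Competitive equilibrium: 107 − 4.625Q = 23.55 + 7.75Q → Q* = 6.7434, P* = 75.8116.
At the floor P = 101.75, quantity demanded = (107 − 101.75)/4.625 = 1.1351.
Sellers' marginal cost at Q' = 1.1351: 23.55 + 7.75·1.1351 = 32.347.
ΔQ = 6.7434 − 1.1351 = 5.6083; wedge = 101.75 − 32.347 = 69.403.
Deadweight loss = ½ × 5.6083 × 69.403 = €194.62 million.

€194.62 million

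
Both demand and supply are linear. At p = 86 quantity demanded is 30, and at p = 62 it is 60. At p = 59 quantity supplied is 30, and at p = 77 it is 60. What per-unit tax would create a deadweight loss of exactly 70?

Demand slope = (62 − 86)/(60 − 30) = −0.8, so p = 110 − 0.8q.
Supply slope = (77 − 59)/(60 − 30) = 0.6, so p = 41 + 0.6q.
Competitive equilibrium: 110 − 0.8q = 41 + 0.6q → q* = 49.2857, p* = 70.5714.
A tax t gives Δq = t/1.4 and wedge t, so DWL = t²/2.8.
t²/2.8 = 70 → t² = 196 → t = 14.

14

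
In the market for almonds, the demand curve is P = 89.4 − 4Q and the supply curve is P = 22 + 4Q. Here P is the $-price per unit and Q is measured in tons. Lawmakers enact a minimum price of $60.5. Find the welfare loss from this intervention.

$5.76

Competitive equilibrium: 89.4 − 4Q = 22 + 4Q → Q* = 8.425, P* = 55.7.
At the floor P = 60.5, quantity demanded = (89.4 − 60.5)/4 = 7.225.
Sellers' marginal cost at Q' = 7.225: 22 + 4·7.225 = 50.9.
ΔQ = 8.425 − 7.225 = 1.2; wedge = 60.5 − 50.9 = 9.6.
The triangle = ½ × 1.2 × 9.6 = $5.76.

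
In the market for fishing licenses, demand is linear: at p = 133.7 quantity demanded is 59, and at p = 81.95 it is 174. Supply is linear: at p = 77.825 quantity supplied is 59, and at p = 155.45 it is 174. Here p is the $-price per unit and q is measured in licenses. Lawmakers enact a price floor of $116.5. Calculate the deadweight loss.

$73.67

Demand slope = (81.95 − 133.7)/(174 − 59) = −0.45, so p = 160.25 − 0.45q.
Supply slope = (155.45 − 77.825)/(174 − 59) = 0.675, so p = 38 + 0.675q.
Competitive equilibrium: 160.25 − 0.45q = 38 + 0.675q → q* = 108.6667, p* = 111.35.
At the floor p = 116.5, quantity demanded = (160.25 − 116.5)/0.45 = 97.2222.
Sellers' marginal cost at q' = 97.2222: 38 + 0.675·97.2222 = 103.625.
Δq = 108.6667 − 97.2222 = 11.4445; wedge = 116.5 − 103.625 = 12.875.
The triangle = ½ × 11.4445 × 12.875 = $73.67.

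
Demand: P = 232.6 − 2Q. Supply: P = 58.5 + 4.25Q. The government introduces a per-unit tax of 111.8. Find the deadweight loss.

999.94

Competitive equilibrium: 232.6 − 2Q = 58.5 + 4.25Q → Q* = 27.856, P* = 176.888.
With the tax, the buyer price exceeds the seller price by 111.8: (232.6 − 2Q) − (58.5 + 4.25Q) = 111.8 → Q' = 9.968.
ΔQ = 27.856 − 9.968 = 17.888; the wedge equals the tax, 111.8.
Welfare loss = ½ × 17.888 × 111.8 = 999.94.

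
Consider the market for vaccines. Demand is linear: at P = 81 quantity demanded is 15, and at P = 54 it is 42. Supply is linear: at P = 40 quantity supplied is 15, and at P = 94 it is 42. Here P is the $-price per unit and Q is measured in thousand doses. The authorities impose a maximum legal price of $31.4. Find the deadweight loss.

Demand slope = (54 − 81)/(42 − 15) = −1, so P = 96 − Q.
Supply slope = (94 − 40)/(42 − 15) = 2, so P = 10 + 2Q.
Competitive equilibrium: 96 − Q = 10 + 2Q → Q* = 28.6667, P* = 67.3333.
At the ceiling P = 31.4, quantity supplied = (31.4 − 10)/2 = 10.7.
Willingness to pay at Q' = 10.7: 96 − 1·10.7 = 85.3.
ΔQ = 28.6667 − 10.7 = 17.9667; wedge = 85.3 − 31.4 = 53.9.
Deadweight loss = ½ × 17.9667 × 53.9 = $484.20 thousand.

$484.20 thousand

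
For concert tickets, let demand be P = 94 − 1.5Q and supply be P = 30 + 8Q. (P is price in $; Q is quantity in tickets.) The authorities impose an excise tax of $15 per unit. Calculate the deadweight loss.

Competitive equilibrium: 94 − 1.5Q = 30 + 8Q → Q* = 6.7368, P* = 83.8947.
With the tax, the buyer price exceeds the seller price by 15: (94 − 1.5Q) − (30 + 8Q) = 15 → Q' = 5.1579.
ΔQ = 6.7368 − 5.1579 = 1.5789; the wedge equals the tax, 15.
Welfare loss = ½ × 1.5789 × 15 = $11.84.

$11.84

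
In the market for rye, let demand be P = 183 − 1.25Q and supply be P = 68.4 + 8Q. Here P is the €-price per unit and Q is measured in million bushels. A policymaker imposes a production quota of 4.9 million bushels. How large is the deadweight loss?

€259.41 million

Competitive equilibrium: 183 − 1.25Q = 68.4 + 8Q → Q* = 12.3892, P* = 167.5135.
At Q = 4.9: demand price = 183 − 1.25·4.9 = 176.875; supply price = 68.4 + 8·4.9 = 107.6.
ΔQ = 12.3892 − 4.9 = 7.4892; wedge = 176.875 − 107.6 = 69.275.
Welfare loss = ½ × 7.4892 × 69.275 = €259.41 million.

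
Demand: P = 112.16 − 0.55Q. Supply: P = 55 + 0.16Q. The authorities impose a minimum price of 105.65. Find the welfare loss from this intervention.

1674.06

Competitive equilibrium: 112.16 − 0.55Q = 55 + 0.16Q → Q* = 80.507, P* = 67.8811.
At the floor P = 105.65, quantity demanded = (112.16 − 105.65)/0.55 = 11.8364.
Sellers' marginal cost at Q' = 11.8364: 55 + 0.16·11.8364 = 56.8938.
ΔQ = 80.507 − 11.8364 = 68.6706; wedge = 105.65 − 56.8938 = 48.7562.
Welfare loss = ½ × 68.6706 × 48.7562 = 1674.06.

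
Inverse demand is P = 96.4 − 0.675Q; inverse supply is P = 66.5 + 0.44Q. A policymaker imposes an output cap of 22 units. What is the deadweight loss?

12.93

Competitive equilibrium: 96.4 − 0.675Q = 66.5 + 0.44Q → Q* = 26.8161, P* = 78.2991.
At Q = 22: demand price = 96.4 − 0.675·22 = 81.55; supply price = 66.5 + 0.44·22 = 76.18.
ΔQ = 26.8161 − 22 = 4.8161; wedge = 81.55 − 76.18 = 5.37.
Deadweight loss = ½ × 4.8161 × 5.37 = 12.93.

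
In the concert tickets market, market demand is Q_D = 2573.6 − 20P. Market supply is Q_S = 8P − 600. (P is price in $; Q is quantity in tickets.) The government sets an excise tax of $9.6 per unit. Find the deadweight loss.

In inverse form: demand P = 128.68 − 0.05Q, supply P = 75 + 0.125Q.
Competitive equilibrium: 128.68 − 0.05Q = 75 + 0.125Q → Q* = 306.7429, P* = 113.3429.
With the tax, the buyer price exceeds the seller price by 9.6: (128.68 − 0.05Q) − (75 + 0.125Q) = 9.6 → Q' = 251.8857.
ΔQ = 306.7429 − 251.8857 = 54.8572; the wedge equals the tax, 9.6.
DWL = ½ × 54.8572 × 9.6 = $263.31.

$263.31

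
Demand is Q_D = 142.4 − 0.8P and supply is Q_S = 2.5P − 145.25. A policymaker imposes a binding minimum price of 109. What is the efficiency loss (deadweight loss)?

251.69

In inverse form: demand P = 178 − 1.25Q, supply P = 58.1 + 0.4Q.
Competitive equilibrium: 178 − 1.25Q = 58.1 + 0.4Q → Q* = 72.66667, P* = 87.16667.
At the floor P = 109, quantity demanded = (178 − 109)/1.25 = 55.2.
Sellers' marginal cost at Q' = 55.2: 58.1 + 0.4·55.2 = 80.18.
ΔQ = 72.66667 − 55.2 = 17.46667; wedge = 109 − 80.18 = 28.82.
DWL = ½ × 17.46667 × 28.82 = 251.69.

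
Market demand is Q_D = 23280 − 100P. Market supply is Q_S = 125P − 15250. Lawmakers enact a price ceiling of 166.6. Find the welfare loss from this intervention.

3033.40

In inverse form: demand P = 232.8 − 0.01Q, supply P = 122 + 0.008Q.
Competitive equilibrium: 232.8 − 0.01Q = 122 + 0.008Q → Q* = 6155.5556, P* = 171.2444.
At the ceiling P = 166.6, quantity supplied = (166.6 − 122)/0.008 = 5575.
Willingness to pay at Q' = 5575: 232.8 − 0.01·5575 = 177.05.
ΔQ = 6155.5556 − 5575 = 580.5556; wedge = 177.05 − 166.6 = 10.45.
DWL = ½ × 580.5556 × 10.45 = 3033.40.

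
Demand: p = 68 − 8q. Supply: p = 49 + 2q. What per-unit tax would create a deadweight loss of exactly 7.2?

Competitive equilibrium: 68 − 8q = 49 + 2q → q* = 1.9, p* = 52.8.
A tax t gives Δq = t/10 and wedge t, so DWL = t²/20.
t²/20 = 7.2 → t² = 144 → t = 12.

12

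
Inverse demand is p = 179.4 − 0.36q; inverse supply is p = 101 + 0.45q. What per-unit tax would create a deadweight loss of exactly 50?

9

Competitive equilibrium: 179.4 − 0.36q = 101 + 0.45q → q* = 96.7901, p* = 144.5556.
A tax t gives Δq = t/0.81 and wedge t, so DWL = t²/1.62.
t²/1.62 = 50 → t² = 81 → t = 9.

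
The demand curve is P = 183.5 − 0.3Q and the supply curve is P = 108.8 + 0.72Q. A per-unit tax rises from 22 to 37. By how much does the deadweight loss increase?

Competitive equilibrium: 183.5 − 0.3Q = 108.8 + 0.72Q → Q* = 73.2353, P* = 161.5294.
For a per-unit tax t: ΔQ = t/1.02, so DWL = ½·t·(t/1.02) = t²/2.04.
At t = 22: DWL = 237.255. At t = 37: DWL = 671.078.
Increase = 671.078 − 237.255 = 433.82.

433.82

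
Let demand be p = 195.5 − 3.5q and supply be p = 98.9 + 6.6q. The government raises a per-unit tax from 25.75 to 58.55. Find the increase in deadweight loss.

Competitive equilibrium: 195.5 − 3.5q = 98.9 + 6.6q → q* = 9.5644, p* = 162.0248.
For a per-unit tax t: Δq = t/10.1, so DWL = ½·t·(t/10.1) = t²/20.2.
At t = 25.75: DWL = 32.825. At t = 58.55: DWL = 169.708.
Increase = 169.708 − 32.825 = 136.88.

136.88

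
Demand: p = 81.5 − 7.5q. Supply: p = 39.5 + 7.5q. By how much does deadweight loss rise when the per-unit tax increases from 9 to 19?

Competitive equilibrium: 81.5 − 7.5q = 39.5 + 7.5q → q* = 2.8, p* = 60.5.
For a per-unit tax t: Δq = t/15, so DWL = ½·t·(t/15) = t²/30.
At t = 9: DWL = 2.7. At t = 19: DWL = 12.033.
Increase = 12.033 − 2.7 = 9.33.

9.33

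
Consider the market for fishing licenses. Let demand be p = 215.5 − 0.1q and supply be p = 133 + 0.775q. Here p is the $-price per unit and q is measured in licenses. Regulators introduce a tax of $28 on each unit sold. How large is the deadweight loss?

$448

Competitive equilibrium: 215.5 − 0.1q = 133 + 0.775q → q* = 94.2857, p* = 206.0714.
With the tax, the buyer price exceeds the seller price by 28: (215.5 − 0.1q) − (133 + 0.775q) = 28 → q' = 62.2857.
Δq = 94.2857 − 62.2857 = 32; the wedge equals the tax, 28.
The triangle = ½ × 32 × 28 = $448.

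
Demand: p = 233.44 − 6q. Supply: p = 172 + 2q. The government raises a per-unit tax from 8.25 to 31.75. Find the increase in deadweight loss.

Competitive equilibrium: 233.44 − 6q = 172 + 2q → q* = 7.68, p* = 187.36.
For a per-unit tax t: Δq = t/8, so DWL = ½·t·(t/8) = t²/16.
At t = 8.25: DWL = 4.254. At t = 31.75: DWL = 63.004.
Increase = 63.004 − 4.254 = 58.75.

58.75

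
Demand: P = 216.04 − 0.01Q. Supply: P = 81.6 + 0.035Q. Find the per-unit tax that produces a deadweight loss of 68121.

Competitive equilibrium: 216.04 − 0.01Q = 81.6 + 0.035Q → Q* = 2987.5556, P* = 186.1644.
A tax t gives ΔQ = t/0.045 and wedge t, so DWL = t²/0.09.
t²/0.09 = 68121 → t² = 6130.89 → t = 78.3.

78.3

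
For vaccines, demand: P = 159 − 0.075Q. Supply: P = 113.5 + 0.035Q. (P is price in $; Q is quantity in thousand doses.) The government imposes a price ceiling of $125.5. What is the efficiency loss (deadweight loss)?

Competitive equilibrium: 159 − 0.075Q = 113.5 + 0.035Q → Q* = 413.6364, P* = 127.9773.
At the ceiling P = 125.5, quantity supplied = (125.5 − 113.5)/0.035 = 342.8571.
Willingness to pay at Q' = 342.8571: 159 − 0.075·342.8571 = 133.2857.
ΔQ = 413.6364 − 342.8571 = 70.7793; wedge = 133.2857 − 125.5 = 7.7857.
Welfare loss = ½ × 70.7793 × 7.7857 = $275.53 thousand.

$275.53 thousand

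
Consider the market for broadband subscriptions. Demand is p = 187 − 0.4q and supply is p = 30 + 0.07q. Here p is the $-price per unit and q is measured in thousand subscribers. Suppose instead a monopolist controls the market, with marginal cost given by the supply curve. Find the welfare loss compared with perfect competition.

Competitive equilibrium: 187 − 0.4q = 30 + 0.07q → q* = 334.0426, p* = 53.383.
Marginal revenue: MR = 187 − 0.8q. Set MR = MC: 187 − 0.8q = 30 + 0.07q → q_m = 180.4598.
Price p_m = 187 − 0.4·180.4598 = 114.8161; MC(q_m) = 30 + 0.07·180.4598 = 42.6322.
Competitive q* = 334.0426, so Δq = 153.5828; wedge = 114.8161 − 42.6322 = 72.1839.
DWL = ½ × 153.5828 × 72.1839 = $5543.10 thousand.

$5543.10 thousand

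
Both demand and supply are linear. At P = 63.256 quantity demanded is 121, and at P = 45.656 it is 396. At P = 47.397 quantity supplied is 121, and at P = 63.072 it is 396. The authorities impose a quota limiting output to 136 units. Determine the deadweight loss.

815.02

Demand slope = (45.656 − 63.256)/(396 − 121) = −0.064, so P = 71 − 0.064Q.
Supply slope = (63.072 − 47.397)/(396 − 121) = 0.057, so P = 40.5 + 0.057Q.
Competitive equilibrium: 71 − 0.064Q = 40.5 + 0.057Q → Q* = 252.0661, P* = 54.8678.
At Q = 136: demand price = 71 − 0.064·136 = 62.296; supply price = 40.5 + 0.057·136 = 48.252.
ΔQ = 252.0661 − 136 = 116.0661; wedge = 62.296 − 48.252 = 14.044.
DWL = ½ × 116.0661 × 14.044 = 815.02.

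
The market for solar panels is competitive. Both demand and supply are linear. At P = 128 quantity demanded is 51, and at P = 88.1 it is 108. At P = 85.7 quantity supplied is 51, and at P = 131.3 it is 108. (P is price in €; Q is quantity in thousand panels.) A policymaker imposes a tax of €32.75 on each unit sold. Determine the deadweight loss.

€357.52 thousand

Demand slope = (88.1 − 128)/(108 − 51) = −0.7, so P = 163.7 − 0.7Q.
Supply slope = (131.3 − 85.7)/(108 − 51) = 0.8, so P = 44.9 + 0.8Q.
Competitive equilibrium: 163.7 − 0.7Q = 44.9 + 0.8Q → Q* = 79.2, P* = 108.26.
With the tax, the buyer price exceeds the seller price by 32.75: (163.7 − 0.7Q) − (44.9 + 0.8Q) = 32.75 → Q' = 57.3667.
ΔQ = 79.2 − 57.3667 = 21.8333; the wedge equals the tax, 32.75.
Deadweight loss = ½ × 21.8333 × 32.75 = €357.52 thousand.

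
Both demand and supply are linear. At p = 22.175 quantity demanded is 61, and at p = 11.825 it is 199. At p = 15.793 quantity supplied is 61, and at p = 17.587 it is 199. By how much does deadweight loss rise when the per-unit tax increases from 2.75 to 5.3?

Demand slope = (11.825 − 22.175)/(199 − 61) = −0.075, so p = 26.75 − 0.075q.
Supply slope = (17.587 − 15.793)/(199 − 61) = 0.013, so p = 15 + 0.013q.
Competitive equilibrium: 26.75 − 0.075q = 15 + 0.013q → q* = 133.5227, p* = 16.7358.
For a per-unit tax t: Δq = t/0.088, so DWL = ½·t·(t/0.088) = t²/0.176.
At t = 2.75: DWL = 42.969. At t = 5.3: DWL = 159.602.
Increase = 159.602 − 42.969 = 116.63.

116.63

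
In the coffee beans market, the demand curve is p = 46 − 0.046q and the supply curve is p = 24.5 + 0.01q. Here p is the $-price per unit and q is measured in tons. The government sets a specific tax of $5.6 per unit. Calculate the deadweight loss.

$280

Competitive equilibrium: 46 − 0.046q = 24.5 + 0.01q → q* = 383.9286, p* = 28.3393.
With the tax, the buyer price exceeds the seller price by 5.6: (46 − 0.046q) − (24.5 + 0.01q) = 5.6 → q' = 283.9286.
Δq = 383.9286 − 283.9286 = 100; the wedge equals the tax, 5.6.
DWL = ½ × 100 × 5.6 = $280.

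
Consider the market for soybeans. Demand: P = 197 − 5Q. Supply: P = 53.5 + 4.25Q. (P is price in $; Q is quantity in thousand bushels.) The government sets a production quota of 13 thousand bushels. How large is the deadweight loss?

Competitive equilibrium: 197 − 5Q = 53.5 + 4.25Q → Q* = 15.5135, P* = 119.4324.
At Q = 13: demand price = 197 − 5·13 = 132; supply price = 53.5 + 4.25·13 = 108.75.
ΔQ = 15.5135 − 13 = 2.5135; wedge = 132 − 108.75 = 23.25.
The triangle = ½ × 2.5135 × 23.25 = $29.22 thousand.

$29.22 thousand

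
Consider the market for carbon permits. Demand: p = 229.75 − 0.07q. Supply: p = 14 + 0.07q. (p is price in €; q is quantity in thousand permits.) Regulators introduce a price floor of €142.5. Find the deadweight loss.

Competitive equilibrium: 229.75 − 0.07q = 14 + 0.07q → q* = 1541.0714, p* = 121.875.
At the floor p = 142.5, quantity demanded = (229.75 − 142.5)/0.07 = 1246.4286.
Sellers' marginal cost at q' = 1246.4286: 14 + 0.07·1246.4286 = 101.25.
Δq = 1541.0714 − 1246.4286 = 294.6428; wedge = 142.5 − 101.25 = 41.25.
Welfare loss = ½ × 294.6428 × 41.25 = €6077.01 thousand.

€6077.01 thousand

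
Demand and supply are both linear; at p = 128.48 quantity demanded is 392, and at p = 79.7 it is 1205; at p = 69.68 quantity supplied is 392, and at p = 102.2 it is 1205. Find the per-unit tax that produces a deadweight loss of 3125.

Demand slope = (79.7 − 128.48)/(1205 − 392) = −0.06, so p = 152 − 0.06q.
Supply slope = (102.2 − 69.68)/(1205 − 392) = 0.04, so p = 54 + 0.04q.
Competitive equilibrium: 152 − 0.06q = 54 + 0.04q → q* = 980, p* = 93.2.
A tax t gives Δq = t/0.1 and wedge t, so DWL = t²/0.2.
t²/0.2 = 3125 → t² = 625 → t = 25.

25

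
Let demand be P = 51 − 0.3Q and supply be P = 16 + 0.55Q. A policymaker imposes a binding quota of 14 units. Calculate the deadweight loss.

Competitive equilibrium: 51 − 0.3Q = 16 + 0.55Q → Q* = 41.1765, P* = 38.6471.
At Q = 14: demand price = 51 − 0.3·14 = 46.8; supply price = 16 + 0.55·14 = 23.7.
ΔQ = 41.1765 − 14 = 27.1765; wedge = 46.8 − 23.7 = 23.1.
DWL = ½ × 27.1765 × 23.1 = 313.89.

313.89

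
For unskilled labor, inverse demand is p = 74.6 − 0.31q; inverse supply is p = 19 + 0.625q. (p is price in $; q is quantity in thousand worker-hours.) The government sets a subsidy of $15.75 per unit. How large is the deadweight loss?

$132.65 thousand

Competitive equilibrium: 74.6 − 0.31q = 19 + 0.625q → q* = 59.4652, p* = 56.1658.
The subsidy lowers effective supply by 15.75: p = 3.25 + 0.625q.
New quantity: 74.6 − 0.31q = 3.25 + 0.625q → q' = 76.3102.
Overproduction Δq = 76.3102 − 59.4652 = 16.845; wedge = subsidy = 15.75.
Deadweight loss = ½ × 16.845 × 15.75 = $132.65 thousand.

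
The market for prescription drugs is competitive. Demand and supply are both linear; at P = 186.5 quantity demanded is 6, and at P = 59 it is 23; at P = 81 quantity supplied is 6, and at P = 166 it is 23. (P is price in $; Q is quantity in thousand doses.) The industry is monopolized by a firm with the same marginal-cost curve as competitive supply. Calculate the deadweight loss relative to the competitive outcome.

Demand slope = (59 − 186.5)/(23 − 6) = −7.5, so P = 231.5 − 7.5Q.
Supply slope = (166 − 81)/(23 − 6) = 5, so P = 51 + 5Q.
Competitive equilibrium: 231.5 − 7.5Q = 51 + 5Q → Q* = 14.44, P* = 123.2.
Marginal revenue: MR = 231.5 − 15Q. Set MR = MC: 231.5 − 15Q = 51 + 5Q → Q_m = 9.025.
Price P_m = 231.5 − 7.5·9.025 = 163.8125; MC(Q_m) = 51 + 5·9.025 = 96.125.
Competitive Q* = 14.44, so ΔQ = 5.415; wedge = 163.8125 − 96.125 = 67.6875.
DWL = ½ × 5.415 × 67.6875 = $183.26 thousand.

$183.26 thousand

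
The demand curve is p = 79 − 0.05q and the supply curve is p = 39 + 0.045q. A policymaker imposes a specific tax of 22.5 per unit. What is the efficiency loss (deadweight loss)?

2664.47

Competitive equilibrium: 79 − 0.05q = 39 + 0.045q → q* = 421.0526, p* = 57.9474.
With the tax, the buyer price exceeds the seller price by 22.5: (79 − 0.05q) − (39 + 0.045q) = 22.5 → q' = 184.2105.
Δq = 421.0526 − 184.2105 = 236.8421; the wedge equals the tax, 22.5.
Welfare loss = ½ × 236.8421 × 22.5 = 2664.47.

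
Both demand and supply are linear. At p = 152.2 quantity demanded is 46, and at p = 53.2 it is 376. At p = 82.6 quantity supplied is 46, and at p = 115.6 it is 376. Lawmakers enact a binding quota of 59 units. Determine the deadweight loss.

5184.20

Demand slope = (53.2 − 152.2)/(376 − 46) = −0.3, so p = 166 − 0.3q.
Supply slope = (115.6 − 82.6)/(376 − 46) = 0.1, so p = 78 + 0.1q.
Competitive equilibrium: 166 − 0.3q = 78 + 0.1q → q* = 220, p* = 100.
At q = 59: demand price = 166 − 0.3·59 = 148.3; supply price = 78 + 0.1·59 = 83.9.
Δq = 220 − 59 = 161; wedge = 148.3 − 83.9 = 64.4.
Deadweight loss = ½ × 161 × 64.4 = 5184.20.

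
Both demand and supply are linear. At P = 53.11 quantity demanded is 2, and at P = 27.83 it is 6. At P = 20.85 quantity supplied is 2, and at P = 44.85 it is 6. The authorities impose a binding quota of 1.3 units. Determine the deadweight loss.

Demand slope = (27.83 − 53.11)/(6 − 2) = −6.32, so P = 65.75 − 6.32Q.
Supply slope = (44.85 − 20.85)/(6 − 2) = 6, so P = 8.85 + 6Q.
Competitive equilibrium: 65.75 − 6.32Q = 8.85 + 6Q → Q* = 4.6185, P* = 36.561.
At Q = 1.3: demand price = 65.75 − 6.32·1.3 = 57.534; supply price = 8.85 + 6·1.3 = 16.65.
ΔQ = 4.6185 − 1.3 = 3.3185; wedge = 57.534 − 16.65 = 40.884.
DWL = ½ × 3.3185 × 40.884 = 67.84.

67.84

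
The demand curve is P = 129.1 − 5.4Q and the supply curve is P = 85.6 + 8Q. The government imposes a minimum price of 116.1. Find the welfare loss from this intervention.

4.71

Competitive equilibrium: 129.1 − 5.4Q = 85.6 + 8Q → Q* = 3.2463, P* = 111.5701.
At the floor P = 116.1, quantity demanded = (129.1 − 116.1)/5.4 = 2.4074.
Sellers' marginal cost at Q' = 2.4074: 85.6 + 8·2.4074 = 104.8592.
ΔQ = 3.2463 − 2.4074 = 0.8389; wedge = 116.1 − 104.8592 = 11.2408.
DWL = ½ × 0.8389 × 11.2408 = 4.71.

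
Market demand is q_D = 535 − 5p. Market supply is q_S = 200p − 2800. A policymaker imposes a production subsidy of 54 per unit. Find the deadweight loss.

7112.20

In inverse form: demand p = 107 − 0.2q, supply p = 14 + 0.005q.
Competitive equilibrium: 107 − 0.2q = 14 + 0.005q → q* = 453.6585, p* = 16.2683.
The subsidy lowers effective supply by 54: p = 0.005q − 40.
New quantity: 107 − 0.2q = 0.005q − 40 → q' = 717.0732.
Overproduction Δq = 717.0732 − 453.6585 = 263.4147; wedge = subsidy = 54.
Welfare loss = ½ × 263.4147 × 54 = 7112.20.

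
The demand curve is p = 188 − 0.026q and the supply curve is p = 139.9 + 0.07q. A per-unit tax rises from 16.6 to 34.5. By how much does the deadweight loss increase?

Competitive equilibrium: 188 − 0.026q = 139.9 + 0.07q → q* = 501.0417, p* = 174.9729.
For a per-unit tax t: Δq = t/0.096, so DWL = ½·t·(t/0.096) = t²/0.192.
At t = 16.6: DWL = 1435.208. At t = 34.5: DWL = 6199.219.
Increase = 6199.219 − 1435.208 = 4764.01.

4764.01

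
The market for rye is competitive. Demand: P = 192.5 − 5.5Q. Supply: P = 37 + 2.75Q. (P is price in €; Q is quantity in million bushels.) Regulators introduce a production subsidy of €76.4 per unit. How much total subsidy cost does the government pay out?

€2147.53 million

Competitive equilibrium: 192.5 − 5.5Q = 37 + 2.75Q → Q* = 18.84848, P* = 88.83333.
The subsidy lowers effective supply by 76.4: P = 2.75Q − 39.4.
New quantity: 192.5 − 5.5Q = 2.75Q − 39.4 → Q' = 28.10909.
Total subsidy cost = 76.4 × 28.10909 = €2147.53 million.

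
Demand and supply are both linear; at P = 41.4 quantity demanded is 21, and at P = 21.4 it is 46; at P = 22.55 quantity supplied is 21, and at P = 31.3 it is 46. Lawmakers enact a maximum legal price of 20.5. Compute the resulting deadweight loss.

284.62

Demand slope = (21.4 − 41.4)/(46 − 21) = −0.8, so P = 58.2 − 0.8Q.
Supply slope = (31.3 − 22.55)/(46 − 21) = 0.35, so P = 15.2 + 0.35Q.
Competitive equilibrium: 58.2 − 0.8Q = 15.2 + 0.35Q → Q* = 37.3913, P* = 28.287.
At the ceiling P = 20.5, quantity supplied = (20.5 − 15.2)/0.35 = 15.1429.
Willingness to pay at Q' = 15.1429: 58.2 − 0.8·15.1429 = 46.0857.
ΔQ = 37.3913 − 15.1429 = 22.2484; wedge = 46.0857 − 20.5 = 25.5857.
Deadweight loss = ½ × 22.2484 × 25.5857 = 284.62.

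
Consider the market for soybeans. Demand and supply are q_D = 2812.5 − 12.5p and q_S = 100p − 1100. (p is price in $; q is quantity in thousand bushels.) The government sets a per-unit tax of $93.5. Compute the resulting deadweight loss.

$48568.06 thousand

In inverse form: demand p = 225 − 0.08q, supply p = 11 + 0.01q.
Competitive equilibrium: 225 − 0.08q = 11 + 0.01q → q* = 2377.7778, p* = 34.7778.
With the tax, the buyer price exceeds the seller price by 93.5: (225 − 0.08q) − (11 + 0.01q) = 93.5 → q' = 1338.8889.
Δq = 2377.7778 − 1338.8889 = 1038.8889; the wedge equals the tax, 93.5.
DWL = ½ × 1038.8889 × 93.5 = $48568.06 thousand.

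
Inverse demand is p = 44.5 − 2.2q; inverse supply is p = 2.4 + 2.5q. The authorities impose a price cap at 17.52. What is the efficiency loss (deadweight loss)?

Competitive equilibrium: 44.5 − 2.2q = 2.4 + 2.5q → q* = 8.9574, p* = 24.7936.
At the ceiling p = 17.52, quantity supplied = (17.52 − 2.4)/2.5 = 6.048.
Willingness to pay at q' = 6.048: 44.5 − 2.2·6.048 = 31.1944.
Δq = 8.9574 − 6.048 = 2.9094; wedge = 31.1944 − 17.52 = 13.6744.
The triangle = ½ × 2.9094 × 13.6744 = 19.89.

19.89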